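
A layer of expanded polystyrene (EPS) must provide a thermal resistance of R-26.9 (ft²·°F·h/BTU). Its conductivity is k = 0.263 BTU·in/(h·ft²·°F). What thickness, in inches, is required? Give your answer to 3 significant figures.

7.07 in

L = R × k = 26.9 × 0.263 = 7.075 in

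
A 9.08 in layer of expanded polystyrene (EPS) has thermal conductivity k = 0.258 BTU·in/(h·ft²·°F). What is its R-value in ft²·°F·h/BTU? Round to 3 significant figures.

35.2 ft²·°F·h/BTU

R = L/k = 9.08/0.258 = 35.19 ft²·°F·h/BTU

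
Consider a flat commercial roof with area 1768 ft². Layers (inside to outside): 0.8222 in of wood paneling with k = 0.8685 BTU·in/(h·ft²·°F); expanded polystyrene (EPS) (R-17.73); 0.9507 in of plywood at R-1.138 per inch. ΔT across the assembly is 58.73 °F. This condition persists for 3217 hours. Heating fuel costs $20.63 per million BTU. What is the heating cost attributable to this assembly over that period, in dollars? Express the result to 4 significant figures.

348.8 dollars

0.8222/0.8685 = 0.94669
0.9507 × 1.138 = 1.0819
R_total = 0.94669 + 17.73 + 1.0819 = 19.759 ft²·°F·h/BTU
Q = 1768 × 58.73 / 19.759 = 5255.2 BTU/h
E = 5255.2 × 3217 = 16906000 BTU
Cost = 16906000/10⁶ × 20.63 = $348.77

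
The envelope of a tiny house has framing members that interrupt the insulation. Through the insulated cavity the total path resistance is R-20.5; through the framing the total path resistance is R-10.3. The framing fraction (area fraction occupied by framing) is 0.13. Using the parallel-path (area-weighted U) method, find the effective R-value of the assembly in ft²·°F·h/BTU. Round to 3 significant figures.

U_eff = 0.87/20.5 + 0.13/10.3 = 0.04244 + 0.01262 = 0.05506
R_eff = 1/U_eff = 18.16 ft²·°F·h/BTU

18.2 ft²·°F·h/BTU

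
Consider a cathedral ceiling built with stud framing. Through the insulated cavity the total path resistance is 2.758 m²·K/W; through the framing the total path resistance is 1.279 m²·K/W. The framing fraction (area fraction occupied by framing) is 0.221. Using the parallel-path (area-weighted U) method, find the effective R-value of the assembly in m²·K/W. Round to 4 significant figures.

2.197 m²·K/W

U_eff = 0.779/2.758 + 0.221/1.279 = 0.28245 + 0.17279 = 0.45524
R_eff = 1/U_eff = 2.1966 m²·K/W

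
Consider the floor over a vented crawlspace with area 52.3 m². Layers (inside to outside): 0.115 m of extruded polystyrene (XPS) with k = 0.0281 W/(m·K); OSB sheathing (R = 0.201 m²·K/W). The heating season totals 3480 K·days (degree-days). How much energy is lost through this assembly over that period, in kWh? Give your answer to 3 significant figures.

1020 kWh

0.115/0.0281 = 4.093
R_total = 4.093 + 0.201 = 4.294 m²·K/W
E = A × HDD × 24 / R / 1000 = 52.3 × 3480 × 24 / 4.294 / 1000 = 1017 kWh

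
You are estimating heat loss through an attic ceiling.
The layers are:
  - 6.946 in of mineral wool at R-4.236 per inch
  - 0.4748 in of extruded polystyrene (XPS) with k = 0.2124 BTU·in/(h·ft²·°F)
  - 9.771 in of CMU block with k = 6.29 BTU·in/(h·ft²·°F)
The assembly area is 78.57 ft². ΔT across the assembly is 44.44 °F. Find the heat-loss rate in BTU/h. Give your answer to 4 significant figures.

105.1 BTU/h

6.946 × 4.236 = 29.423
0.4748/0.2124 = 2.2354
9.771/6.29 = 1.5534
R_total = 29.423 + 2.2354 + 1.5534 = 33.212 ft²·°F·h/BTU
Q = A·ΔT/R = 78.57 × 44.44 / 33.212 = 105.13 BTU/h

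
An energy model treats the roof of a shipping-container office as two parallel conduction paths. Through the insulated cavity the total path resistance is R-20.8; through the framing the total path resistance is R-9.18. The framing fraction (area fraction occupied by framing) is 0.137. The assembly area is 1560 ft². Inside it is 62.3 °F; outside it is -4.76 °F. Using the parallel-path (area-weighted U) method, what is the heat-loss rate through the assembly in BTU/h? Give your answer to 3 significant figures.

U_eff = 0.863/20.8 + 0.137/9.18 = 0.04149 + 0.01492 = 0.05641
R_eff = 1/U_eff = 17.73 ft²·°F·h/BTU
Q = 1560 × (62.3 − (-4.76)) / 17.73 = 5902 BTU/h

5900 BTU/h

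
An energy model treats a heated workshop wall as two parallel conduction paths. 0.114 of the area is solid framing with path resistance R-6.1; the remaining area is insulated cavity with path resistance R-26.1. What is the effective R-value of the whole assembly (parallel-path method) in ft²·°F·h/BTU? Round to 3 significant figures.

U_eff = 0.886/26.1 + 0.114/6.1 = 0.03395 + 0.01869 = 0.05263
R_eff = 1/U_eff = 19 ft²·°F·h/BTU

19.0 ft²·°F·h/BTU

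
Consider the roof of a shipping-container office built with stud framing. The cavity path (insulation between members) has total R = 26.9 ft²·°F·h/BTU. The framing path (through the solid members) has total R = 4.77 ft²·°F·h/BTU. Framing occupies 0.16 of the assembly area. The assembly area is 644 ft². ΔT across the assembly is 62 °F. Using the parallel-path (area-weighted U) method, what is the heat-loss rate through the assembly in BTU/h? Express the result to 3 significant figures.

2590 BTU/h

U_eff = 0.84/26.9 + 0.16/4.77 = 0.03123 + 0.03354 = 0.06477
R_eff = 1/U_eff = 15.44 ft²·°F·h/BTU
Q = 644 × 62 / 15.44 = 2586 BTU/h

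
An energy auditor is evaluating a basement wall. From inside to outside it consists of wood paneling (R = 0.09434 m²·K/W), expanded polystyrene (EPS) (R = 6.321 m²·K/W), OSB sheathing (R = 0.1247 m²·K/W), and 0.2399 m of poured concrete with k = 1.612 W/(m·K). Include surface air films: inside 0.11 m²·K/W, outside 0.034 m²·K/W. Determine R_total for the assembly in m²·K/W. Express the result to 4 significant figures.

0.2399/1.612 = 0.14882
R_total = 0.11 + 0.09434 + 6.321 + 0.1247 + 0.14882 + 0.034 = 6.8329 m²·K/W

6.833 m²·K/W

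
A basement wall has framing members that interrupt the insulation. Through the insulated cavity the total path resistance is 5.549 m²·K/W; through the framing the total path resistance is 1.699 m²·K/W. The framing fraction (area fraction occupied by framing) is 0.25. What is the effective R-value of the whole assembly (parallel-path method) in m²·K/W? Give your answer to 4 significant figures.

U_eff = 0.75/5.549 + 0.25/1.699 = 0.13516 + 0.14715 = 0.2823
R_eff = 1/U_eff = 3.5423 m²·K/W

3.542 m²·K/W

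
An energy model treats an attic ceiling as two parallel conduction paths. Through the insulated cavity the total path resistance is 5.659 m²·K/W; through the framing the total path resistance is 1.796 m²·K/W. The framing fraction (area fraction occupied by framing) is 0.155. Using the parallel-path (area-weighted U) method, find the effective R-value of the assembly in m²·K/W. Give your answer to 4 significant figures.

U_eff = 0.845/5.659 + 0.155/1.796 = 0.14932 + 0.086303 = 0.23562
R_eff = 1/U_eff = 4.2441 m²·K/W

4.244 m²·K/W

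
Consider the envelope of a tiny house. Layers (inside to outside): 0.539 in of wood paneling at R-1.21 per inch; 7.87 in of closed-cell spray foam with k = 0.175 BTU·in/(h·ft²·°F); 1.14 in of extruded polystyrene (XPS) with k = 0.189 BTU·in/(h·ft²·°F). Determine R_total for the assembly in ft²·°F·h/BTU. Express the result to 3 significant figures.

51.7 ft²·°F·h/BTU

0.539 × 1.21 = 0.6522
7.87/0.175 = 44.97
1.14/0.189 = 6.032
R_total = 0.6522 + 44.97 + 6.032 = 51.66 ft²·°F·h/BTU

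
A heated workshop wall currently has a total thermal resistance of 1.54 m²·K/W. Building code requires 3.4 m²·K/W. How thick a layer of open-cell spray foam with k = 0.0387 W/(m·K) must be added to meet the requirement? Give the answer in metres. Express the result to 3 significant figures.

0.0720 m

ΔR = 3.4 − 1.54 = 1.86 m²·K/W
L = ΔR × k = 1.86 × 0.0387 = 0.07198 m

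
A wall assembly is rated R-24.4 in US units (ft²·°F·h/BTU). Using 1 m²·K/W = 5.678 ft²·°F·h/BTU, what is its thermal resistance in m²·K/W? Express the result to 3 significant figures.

R_SI = 24.4/5.678 = 4.297

4.30 m²·K/W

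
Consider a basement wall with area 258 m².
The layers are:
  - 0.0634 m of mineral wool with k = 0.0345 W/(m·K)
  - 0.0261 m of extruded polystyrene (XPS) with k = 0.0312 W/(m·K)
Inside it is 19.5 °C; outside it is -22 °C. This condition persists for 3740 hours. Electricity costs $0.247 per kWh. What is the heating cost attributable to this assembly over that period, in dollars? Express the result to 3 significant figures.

0.0634/0.0345 = 1.838
0.0261/0.0312 = 0.8365
R_total = 1.838 + 0.8365 = 2.674 m²·K/W
Q = 258 × (19.5 − (-22)) / 2.674 = 4004 W
E = 4004 W × 3740 h / 1000 = 14970 kWh
Cost = 14970 × 0.247 = $3699

3700 dollars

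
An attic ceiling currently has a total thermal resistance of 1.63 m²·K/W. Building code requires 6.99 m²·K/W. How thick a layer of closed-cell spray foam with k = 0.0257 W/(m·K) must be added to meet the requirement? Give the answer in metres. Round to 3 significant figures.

ΔR = 6.99 − 1.63 = 5.36 m²·K/W
L = ΔR × k = 5.36 × 0.0257 = 0.1378 m

0.138 m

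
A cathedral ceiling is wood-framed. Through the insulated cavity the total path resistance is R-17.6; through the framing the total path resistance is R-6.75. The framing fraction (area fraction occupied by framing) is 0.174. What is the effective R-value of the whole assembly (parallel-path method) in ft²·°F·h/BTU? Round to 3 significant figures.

13.8 ft²·°F·h/BTU

U_eff = 0.826/17.6 + 0.174/6.75 = 0.04693 + 0.02578 = 0.07271
R_eff = 1/U_eff = 13.75 ft²·°F·h/BTU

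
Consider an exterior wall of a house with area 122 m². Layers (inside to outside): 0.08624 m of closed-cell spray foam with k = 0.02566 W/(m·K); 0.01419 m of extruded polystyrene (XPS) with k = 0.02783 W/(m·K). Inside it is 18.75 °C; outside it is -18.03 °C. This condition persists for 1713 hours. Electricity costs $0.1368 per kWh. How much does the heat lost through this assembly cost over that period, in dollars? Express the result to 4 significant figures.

0.08624/0.02566 = 3.3609
0.01419/0.02783 = 0.50988
R_total = 3.3609 + 0.50988 = 3.8708 m²·K/W
Q = 122 × (18.75 − (-18.03)) / 3.8708 = 1159.2 W
E = 1159.2 W × 1713 h / 1000 = 1985.8 kWh
Cost = 1985.8 × 0.1368 = $271.66

271.7 dollars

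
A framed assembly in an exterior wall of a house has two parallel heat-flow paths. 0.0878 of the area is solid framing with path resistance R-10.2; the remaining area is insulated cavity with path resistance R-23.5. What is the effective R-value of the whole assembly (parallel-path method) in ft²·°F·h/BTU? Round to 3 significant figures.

21.1 ft²·°F·h/BTU

U_eff = 0.9122/23.5 + 0.0878/10.2 = 0.03882 + 0.008608 = 0.04742
R_eff = 1/U_eff = 21.09 ft²·°F·h/BTU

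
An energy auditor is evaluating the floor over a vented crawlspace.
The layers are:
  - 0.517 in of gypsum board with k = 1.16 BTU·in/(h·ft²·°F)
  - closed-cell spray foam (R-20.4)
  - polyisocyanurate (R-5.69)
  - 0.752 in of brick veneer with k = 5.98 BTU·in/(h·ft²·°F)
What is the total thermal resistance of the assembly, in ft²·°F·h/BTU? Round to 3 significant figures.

0.517/1.16 = 0.4457
0.752/5.98 = 0.1258
R_total = 0.4457 + 20.4 + 5.69 + 0.1258 = 26.66 ft²·°F·h/BTU

26.7 ft²·°F·h/BTU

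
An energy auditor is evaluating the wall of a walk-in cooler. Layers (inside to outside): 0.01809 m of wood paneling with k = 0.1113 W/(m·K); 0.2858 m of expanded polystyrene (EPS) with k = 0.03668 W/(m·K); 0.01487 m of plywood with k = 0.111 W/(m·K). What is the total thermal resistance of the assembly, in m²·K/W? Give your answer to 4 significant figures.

0.01809/0.1113 = 0.16253
0.2858/0.03668 = 7.7917
0.01487/0.111 = 0.13396
R_total = 0.16253 + 7.7917 + 0.13396 = 8.0882 m²·K/W

8.088 m²·K/W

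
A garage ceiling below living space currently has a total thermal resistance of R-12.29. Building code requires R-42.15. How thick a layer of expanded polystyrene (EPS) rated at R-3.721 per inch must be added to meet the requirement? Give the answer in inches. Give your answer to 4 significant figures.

8.025 in

ΔR = 42.15 − 12.29 = 29.86 ft²·°F·h/BTU
L = ΔR / (R/in) = 29.86/3.721 = 8.0247 in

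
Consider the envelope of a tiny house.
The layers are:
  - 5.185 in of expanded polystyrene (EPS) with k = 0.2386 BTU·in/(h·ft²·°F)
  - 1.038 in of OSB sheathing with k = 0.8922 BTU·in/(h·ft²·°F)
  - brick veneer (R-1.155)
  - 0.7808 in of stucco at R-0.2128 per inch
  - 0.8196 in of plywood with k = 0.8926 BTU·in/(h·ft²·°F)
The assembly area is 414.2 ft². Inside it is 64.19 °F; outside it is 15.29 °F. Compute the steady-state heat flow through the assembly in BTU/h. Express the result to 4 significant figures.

5.185/0.2386 = 21.731
1.038/0.8922 = 1.1634
0.7808 × 0.2128 = 0.16615
0.8196/0.8926 = 0.91822
R_total = 21.731 + 1.1634 + 1.155 + 0.16615 + 0.91822 = 25.134 ft²·°F·h/BTU
Q = A·ΔT/R = 414.2 × (64.19 − 15.29) / 25.134 = 805.86 BTU/h

805.9 BTU/h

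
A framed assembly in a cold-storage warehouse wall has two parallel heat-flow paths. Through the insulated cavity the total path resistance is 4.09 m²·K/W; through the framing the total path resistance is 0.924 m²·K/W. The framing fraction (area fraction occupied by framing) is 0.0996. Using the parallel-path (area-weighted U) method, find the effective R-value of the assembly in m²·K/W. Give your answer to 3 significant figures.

3.05 m²·K/W

U_eff = 0.9004/4.09 + 0.0996/0.924 = 0.2201 + 0.1078 = 0.3279
R_eff = 1/U_eff = 3.049 m²·K/W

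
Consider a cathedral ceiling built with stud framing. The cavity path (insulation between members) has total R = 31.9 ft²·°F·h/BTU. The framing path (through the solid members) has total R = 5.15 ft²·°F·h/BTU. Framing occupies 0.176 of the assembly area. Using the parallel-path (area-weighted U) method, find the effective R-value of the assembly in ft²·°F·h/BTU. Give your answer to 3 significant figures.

16.7 ft²·°F·h/BTU

U_eff = 0.824/31.9 + 0.176/5.15 = 0.02583 + 0.03417 = 0.06001
R_eff = 1/U_eff = 16.67 ft²·°F·h/BTU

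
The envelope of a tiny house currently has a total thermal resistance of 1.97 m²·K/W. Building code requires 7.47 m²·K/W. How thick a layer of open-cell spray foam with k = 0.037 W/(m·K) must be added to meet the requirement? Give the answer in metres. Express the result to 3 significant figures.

ΔR = 7.47 − 1.97 = 5.5 m²·K/W
L = ΔR × k = 5.5 × 0.037 = 0.2035 m

0.203 m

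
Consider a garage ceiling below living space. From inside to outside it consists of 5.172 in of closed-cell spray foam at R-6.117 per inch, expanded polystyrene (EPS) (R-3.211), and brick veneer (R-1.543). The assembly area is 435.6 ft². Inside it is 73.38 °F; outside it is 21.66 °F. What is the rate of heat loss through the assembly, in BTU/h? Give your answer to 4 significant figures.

5.172 × 6.117 = 31.637
R_total = 31.637 + 3.211 + 1.543 = 36.391 ft²·°F·h/BTU
Q = A·ΔT/R = 435.6 × (73.38 − 21.66) / 36.391 = 619.09 BTU/h

619.1 BTU/h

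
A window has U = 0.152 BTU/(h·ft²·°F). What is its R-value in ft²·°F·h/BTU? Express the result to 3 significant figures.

6.58 ft²·°F·h/BTU

R = 1/U = 1/0.152 = 6.579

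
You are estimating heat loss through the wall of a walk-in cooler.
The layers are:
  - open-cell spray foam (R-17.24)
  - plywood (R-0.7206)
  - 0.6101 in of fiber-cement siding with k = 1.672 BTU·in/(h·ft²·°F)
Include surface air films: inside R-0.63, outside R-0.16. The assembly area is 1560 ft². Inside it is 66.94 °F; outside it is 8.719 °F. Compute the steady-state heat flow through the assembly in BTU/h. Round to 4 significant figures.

4751 BTU/h

0.6101/1.672 = 0.36489
R_total = 0.63 + 17.24 + 0.7206 + 0.36489 + 0.16 = 19.115 ft²·°F·h/BTU
Q = A·ΔT/R = 1560 × (66.94 − 8.719) / 19.115 = 4751.4 BTU/h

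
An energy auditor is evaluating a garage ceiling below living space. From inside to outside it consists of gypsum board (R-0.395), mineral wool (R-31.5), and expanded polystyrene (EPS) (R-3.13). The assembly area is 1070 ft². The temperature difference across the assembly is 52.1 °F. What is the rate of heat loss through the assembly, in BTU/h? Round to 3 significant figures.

R_total = 0.395 + 31.5 + 3.13 = 35.02 ft²·°F·h/BTU
Q = A·ΔT/R = 1070 × 52.1 / 35.02 = 1592 BTU/h

1590 BTU/h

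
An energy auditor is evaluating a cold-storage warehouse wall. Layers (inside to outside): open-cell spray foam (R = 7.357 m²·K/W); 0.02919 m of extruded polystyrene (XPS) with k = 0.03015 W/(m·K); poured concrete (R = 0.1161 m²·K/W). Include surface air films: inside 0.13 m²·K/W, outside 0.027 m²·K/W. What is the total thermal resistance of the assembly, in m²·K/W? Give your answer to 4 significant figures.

8.598 m²·K/W

0.02919/0.03015 = 0.96816
R_total = 0.13 + 7.357 + 0.96816 + 0.1161 + 0.027 = 8.5983 m²·K/W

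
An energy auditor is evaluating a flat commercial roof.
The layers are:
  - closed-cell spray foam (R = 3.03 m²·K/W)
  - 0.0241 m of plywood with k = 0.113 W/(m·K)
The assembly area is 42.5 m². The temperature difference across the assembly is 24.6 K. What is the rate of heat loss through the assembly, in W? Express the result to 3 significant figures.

322 W

0.0241/0.113 = 0.2133
R_total = 3.03 + 0.2133 = 3.243 m²·K/W
Q = A·ΔT/R = 42.5 × 24.6 / 3.243 = 322.4 W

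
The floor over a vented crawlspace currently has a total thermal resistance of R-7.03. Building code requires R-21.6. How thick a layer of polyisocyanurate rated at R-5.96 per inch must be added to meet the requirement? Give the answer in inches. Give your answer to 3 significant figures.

2.44 in

ΔR = 21.6 − 7.03 = 14.57 ft²·°F·h/BTU
L = ΔR / (R/in) = 14.57/5.96 = 2.445 in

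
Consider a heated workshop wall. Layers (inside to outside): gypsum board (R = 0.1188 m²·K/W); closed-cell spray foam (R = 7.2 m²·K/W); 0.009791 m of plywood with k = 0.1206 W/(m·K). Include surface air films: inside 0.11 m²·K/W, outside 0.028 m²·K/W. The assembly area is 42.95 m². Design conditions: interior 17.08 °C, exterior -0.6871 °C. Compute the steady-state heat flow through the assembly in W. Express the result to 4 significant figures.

0.009791/0.1206 = 0.081186
R_total = 0.11 + 0.1188 + 7.2 + 0.081186 + 0.028 = 7.538 m²·K/W
Q = A·ΔT/R = 42.95 × (17.08 − (-0.6871)) / 7.538 = 101.23 W

101.2 W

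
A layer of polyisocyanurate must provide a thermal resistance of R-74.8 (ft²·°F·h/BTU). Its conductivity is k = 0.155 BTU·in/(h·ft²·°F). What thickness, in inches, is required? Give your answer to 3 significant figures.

11.6 in

L = R × k = 74.8 × 0.155 = 11.59 in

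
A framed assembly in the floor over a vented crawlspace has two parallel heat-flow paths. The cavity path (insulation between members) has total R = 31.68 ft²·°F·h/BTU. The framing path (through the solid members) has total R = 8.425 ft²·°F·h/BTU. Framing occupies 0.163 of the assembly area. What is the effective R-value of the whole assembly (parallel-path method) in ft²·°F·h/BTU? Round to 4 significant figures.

21.85 ft²·°F·h/BTU

U_eff = 0.837/31.68 + 0.163/8.425 = 0.02642 + 0.019347 = 0.045768
R_eff = 1/U_eff = 21.85 ft²·°F·h/BTU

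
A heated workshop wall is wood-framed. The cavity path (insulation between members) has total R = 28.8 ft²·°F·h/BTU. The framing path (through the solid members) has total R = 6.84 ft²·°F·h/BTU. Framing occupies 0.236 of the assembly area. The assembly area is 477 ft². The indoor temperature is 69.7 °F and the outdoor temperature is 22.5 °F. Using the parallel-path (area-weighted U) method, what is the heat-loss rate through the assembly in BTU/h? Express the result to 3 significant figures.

U_eff = 0.764/28.8 + 0.236/6.84 = 0.02653 + 0.0345 = 0.06103
R_eff = 1/U_eff = 16.39 ft²·°F·h/BTU
Q = 477 × (69.7 − 22.5) / 16.39 = 1374 BTU/h

1370 BTU/h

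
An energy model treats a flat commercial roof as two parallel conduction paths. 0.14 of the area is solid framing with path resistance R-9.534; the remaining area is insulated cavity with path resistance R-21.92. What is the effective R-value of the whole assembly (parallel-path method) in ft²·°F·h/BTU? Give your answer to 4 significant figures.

U_eff = 0.86/21.92 + 0.14/9.534 = 0.039234 + 0.014684 = 0.053918
R_eff = 1/U_eff = 18.547 ft²·°F·h/BTU

18.55 ft²·°F·h/BTU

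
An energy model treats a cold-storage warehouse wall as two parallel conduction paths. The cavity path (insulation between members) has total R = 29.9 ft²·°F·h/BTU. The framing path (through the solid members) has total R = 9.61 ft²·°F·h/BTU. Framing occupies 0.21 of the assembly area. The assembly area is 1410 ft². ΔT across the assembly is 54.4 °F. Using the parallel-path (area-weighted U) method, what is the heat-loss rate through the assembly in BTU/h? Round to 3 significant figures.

3700 BTU/h

U_eff = 0.79/29.9 + 0.21/9.61 = 0.02642 + 0.02185 = 0.04827
R_eff = 1/U_eff = 20.72 ft²·°F·h/BTU
Q = 1410 × 54.4 / 20.72 = 3703 BTU/h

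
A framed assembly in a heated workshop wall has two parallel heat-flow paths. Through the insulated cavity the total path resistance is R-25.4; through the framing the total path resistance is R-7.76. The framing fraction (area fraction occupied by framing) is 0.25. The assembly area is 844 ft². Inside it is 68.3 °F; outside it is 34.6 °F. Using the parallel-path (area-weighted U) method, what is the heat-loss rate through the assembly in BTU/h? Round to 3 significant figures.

1760 BTU/h

U_eff = 0.75/25.4 + 0.25/7.76 = 0.02953 + 0.03222 = 0.06174
R_eff = 1/U_eff = 16.2 ft²·°F·h/BTU
Q = 844 × (68.3 − 34.6) / 16.2 = 1756 BTU/h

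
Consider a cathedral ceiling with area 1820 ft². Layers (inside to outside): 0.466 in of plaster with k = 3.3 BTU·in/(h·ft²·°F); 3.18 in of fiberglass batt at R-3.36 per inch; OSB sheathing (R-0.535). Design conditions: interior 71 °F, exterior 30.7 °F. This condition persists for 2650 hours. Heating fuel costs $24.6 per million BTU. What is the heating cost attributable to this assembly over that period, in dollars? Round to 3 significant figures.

0.466/3.3 = 0.1412
3.18 × 3.36 = 10.68
R_total = 0.1412 + 10.68 + 0.535 = 11.36 ft²·°F·h/BTU
Q = 1820 × (71 − 30.7) / 11.36 = 6456 BTU/h
E = 6456 × 2650 = 17110000 BTU
Cost = 17110000/10⁶ × 24.6 = $420.9

421 dollars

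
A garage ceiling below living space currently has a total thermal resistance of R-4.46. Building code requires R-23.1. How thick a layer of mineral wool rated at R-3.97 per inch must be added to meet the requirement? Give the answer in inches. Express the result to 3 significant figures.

ΔR = 23.1 − 4.46 = 18.64 ft²·°F·h/BTU
L = ΔR / (R/in) = 18.64/3.97 = 4.695 in

4.70 in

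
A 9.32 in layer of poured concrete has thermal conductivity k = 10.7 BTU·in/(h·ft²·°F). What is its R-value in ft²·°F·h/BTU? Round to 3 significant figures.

0.871 ft²·°F·h/BTU

R = L/k = 9.32/10.7 = 0.871 ft²·°F·h/BTU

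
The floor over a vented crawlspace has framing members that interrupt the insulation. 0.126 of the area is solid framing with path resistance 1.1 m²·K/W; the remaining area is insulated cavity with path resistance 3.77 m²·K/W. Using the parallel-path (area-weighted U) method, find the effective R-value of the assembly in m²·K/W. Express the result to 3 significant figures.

U_eff = 0.874/3.77 + 0.126/1.1 = 0.2318 + 0.1145 = 0.3464
R_eff = 1/U_eff = 2.887 m²·K/W

2.89 m²·K/W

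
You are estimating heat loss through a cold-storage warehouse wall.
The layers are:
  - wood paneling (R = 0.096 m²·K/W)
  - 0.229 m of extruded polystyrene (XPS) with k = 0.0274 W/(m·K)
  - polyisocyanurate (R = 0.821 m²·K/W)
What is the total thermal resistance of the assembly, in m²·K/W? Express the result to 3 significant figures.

0.229/0.0274 = 8.358
R_total = 0.096 + 8.358 + 0.821 = 9.275 m²·K/W

9.27 m²·K/W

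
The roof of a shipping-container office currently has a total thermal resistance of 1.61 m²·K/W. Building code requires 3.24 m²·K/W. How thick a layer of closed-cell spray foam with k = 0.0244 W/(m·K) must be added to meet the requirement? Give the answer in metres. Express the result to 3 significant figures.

0.0398 m

ΔR = 3.24 − 1.61 = 1.63 m²·K/W
L = ΔR × k = 1.63 × 0.0244 = 0.03977 m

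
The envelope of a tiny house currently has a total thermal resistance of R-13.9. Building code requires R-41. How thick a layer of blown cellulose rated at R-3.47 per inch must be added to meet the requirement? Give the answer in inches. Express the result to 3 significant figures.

7.81 in

ΔR = 41 − 13.9 = 27.1 ft²·°F·h/BTU
L = ΔR / (R/in) = 27.1/3.47 = 7.81 in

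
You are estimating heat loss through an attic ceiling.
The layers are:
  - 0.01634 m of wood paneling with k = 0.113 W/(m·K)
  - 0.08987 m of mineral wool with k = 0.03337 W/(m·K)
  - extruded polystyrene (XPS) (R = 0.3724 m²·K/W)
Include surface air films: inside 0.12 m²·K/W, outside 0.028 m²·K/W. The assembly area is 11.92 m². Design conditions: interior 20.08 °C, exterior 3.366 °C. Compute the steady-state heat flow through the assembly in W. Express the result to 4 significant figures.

0.01634/0.113 = 0.1446
0.08987/0.03337 = 2.6931
R_total = 0.12 + 0.1446 + 2.6931 + 0.3724 + 0.028 = 3.3581 m²·K/W
Q = A·ΔT/R = 11.92 × (20.08 − 3.366) / 3.3581 = 59.328 W

59.33 W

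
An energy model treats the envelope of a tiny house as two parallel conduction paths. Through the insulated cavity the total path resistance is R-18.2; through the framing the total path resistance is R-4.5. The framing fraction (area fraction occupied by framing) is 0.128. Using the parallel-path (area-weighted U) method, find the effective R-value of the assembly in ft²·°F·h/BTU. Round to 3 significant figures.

U_eff = 0.872/18.2 + 0.128/4.5 = 0.04791 + 0.02844 = 0.07636
R_eff = 1/U_eff = 13.1 ft²·°F·h/BTU

13.1 ft²·°F·h/BTU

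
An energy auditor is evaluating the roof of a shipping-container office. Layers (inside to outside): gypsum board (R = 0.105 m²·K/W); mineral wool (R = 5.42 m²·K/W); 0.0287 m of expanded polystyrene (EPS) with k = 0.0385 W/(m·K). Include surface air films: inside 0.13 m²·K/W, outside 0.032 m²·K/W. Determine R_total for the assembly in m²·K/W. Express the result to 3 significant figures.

0.0287/0.0385 = 0.7455
R_total = 0.13 + 0.105 + 5.42 + 0.7455 + 0.032 = 6.432 m²·K/W

6.43 m²·K/W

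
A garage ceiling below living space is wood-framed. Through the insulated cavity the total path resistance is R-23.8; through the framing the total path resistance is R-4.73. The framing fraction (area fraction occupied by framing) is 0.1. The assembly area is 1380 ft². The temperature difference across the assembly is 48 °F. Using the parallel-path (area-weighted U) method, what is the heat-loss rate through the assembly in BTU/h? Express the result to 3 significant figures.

U_eff = 0.9/23.8 + 0.1/4.73 = 0.03782 + 0.02114 = 0.05896
R_eff = 1/U_eff = 16.96 ft²·°F·h/BTU
Q = 1380 × 48 / 16.96 = 3905 BTU/h

3910 BTU/h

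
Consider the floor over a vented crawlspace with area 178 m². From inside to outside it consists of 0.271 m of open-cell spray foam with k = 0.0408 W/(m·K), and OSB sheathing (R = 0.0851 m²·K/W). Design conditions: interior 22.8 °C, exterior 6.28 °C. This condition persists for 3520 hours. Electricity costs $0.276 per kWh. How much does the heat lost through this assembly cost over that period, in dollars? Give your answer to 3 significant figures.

425 dollars

0.271/0.0408 = 6.642
R_total = 6.642 + 0.0851 = 6.727 m²·K/W
Q = 178 × (22.8 − 6.28) / 6.727 = 437.1 W
E = 437.1 W × 3520 h / 1000 = 1539 kWh
Cost = 1539 × 0.276 = $424.7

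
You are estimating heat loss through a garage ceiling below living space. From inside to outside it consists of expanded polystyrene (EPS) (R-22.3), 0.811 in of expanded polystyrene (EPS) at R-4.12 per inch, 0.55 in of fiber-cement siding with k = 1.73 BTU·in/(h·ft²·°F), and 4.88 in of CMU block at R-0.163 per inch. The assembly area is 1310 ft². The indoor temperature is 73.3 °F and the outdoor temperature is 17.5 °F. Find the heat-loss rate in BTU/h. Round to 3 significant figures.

2730 BTU/h

0.811 × 4.12 = 3.341
0.55/1.73 = 0.3179
4.88 × 0.163 = 0.7954
R_total = 22.3 + 3.341 + 0.3179 + 0.7954 = 26.75 ft²·°F·h/BTU
Q = A·ΔT/R = 1310 × (73.3 − 17.5) / 26.75 = 2732 BTU/h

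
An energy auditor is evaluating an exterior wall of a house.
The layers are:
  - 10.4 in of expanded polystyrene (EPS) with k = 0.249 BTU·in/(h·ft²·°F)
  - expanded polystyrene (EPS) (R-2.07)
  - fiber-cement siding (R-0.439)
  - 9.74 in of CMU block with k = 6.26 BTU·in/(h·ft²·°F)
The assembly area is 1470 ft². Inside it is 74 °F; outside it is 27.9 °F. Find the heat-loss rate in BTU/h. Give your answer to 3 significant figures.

10.4/0.249 = 41.77
9.74/6.26 = 1.556
R_total = 41.77 + 2.07 + 0.439 + 1.556 = 45.83 ft²·°F·h/BTU
Q = A·ΔT/R = 1470 × (74 − 27.9) / 45.83 = 1479 BTU/h

1480 BTU/h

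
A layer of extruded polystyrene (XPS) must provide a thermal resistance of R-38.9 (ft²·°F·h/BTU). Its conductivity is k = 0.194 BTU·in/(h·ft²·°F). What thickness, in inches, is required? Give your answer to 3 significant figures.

L = R × k = 38.9 × 0.194 = 7.547 in

7.55 in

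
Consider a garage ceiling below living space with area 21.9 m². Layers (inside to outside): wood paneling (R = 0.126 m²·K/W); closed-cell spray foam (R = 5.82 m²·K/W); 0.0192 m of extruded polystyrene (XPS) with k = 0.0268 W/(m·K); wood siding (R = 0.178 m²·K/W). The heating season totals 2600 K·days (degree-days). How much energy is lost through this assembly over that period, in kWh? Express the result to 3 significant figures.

0.0192/0.0268 = 0.7164
R_total = 0.126 + 5.82 + 0.7164 + 0.178 = 6.84 m²·K/W
E = A × HDD × 24 / R / 1000 = 21.9 × 2600 × 24 / 6.84 / 1000 = 199.8 kWh

200 kWh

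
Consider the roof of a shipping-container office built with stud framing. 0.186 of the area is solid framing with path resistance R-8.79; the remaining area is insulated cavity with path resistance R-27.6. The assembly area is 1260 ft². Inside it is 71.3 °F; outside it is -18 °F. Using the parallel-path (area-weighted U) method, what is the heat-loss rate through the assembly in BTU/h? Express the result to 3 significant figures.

5700 BTU/h

U_eff = 0.814/27.6 + 0.186/8.79 = 0.02949 + 0.02116 = 0.05065
R_eff = 1/U_eff = 19.74 ft²·°F·h/BTU
Q = 1260 × (71.3 − (-18)) / 19.74 = 5699 BTU/h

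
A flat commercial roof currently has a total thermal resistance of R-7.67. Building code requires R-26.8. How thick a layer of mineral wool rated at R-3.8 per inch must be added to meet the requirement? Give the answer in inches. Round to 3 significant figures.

5.03 in

ΔR = 26.8 − 7.67 = 19.13 ft²·°F·h/BTU
L = ΔR / (R/in) = 19.13/3.8 = 5.034 in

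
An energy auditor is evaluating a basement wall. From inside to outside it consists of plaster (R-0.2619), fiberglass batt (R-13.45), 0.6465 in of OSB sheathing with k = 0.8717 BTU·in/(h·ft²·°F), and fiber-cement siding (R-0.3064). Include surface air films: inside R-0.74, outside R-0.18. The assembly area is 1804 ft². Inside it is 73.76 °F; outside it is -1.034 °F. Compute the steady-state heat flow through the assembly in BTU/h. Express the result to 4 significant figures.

8605 BTU/h

0.6465/0.8717 = 0.74165
R_total = 0.74 + 0.2619 + 13.45 + 0.74165 + 0.3064 + 0.18 = 15.68 ft²·°F·h/BTU
Q = A·ΔT/R = 1804 × (73.76 − (-1.034)) / 15.68 = 8605.2 BTU/h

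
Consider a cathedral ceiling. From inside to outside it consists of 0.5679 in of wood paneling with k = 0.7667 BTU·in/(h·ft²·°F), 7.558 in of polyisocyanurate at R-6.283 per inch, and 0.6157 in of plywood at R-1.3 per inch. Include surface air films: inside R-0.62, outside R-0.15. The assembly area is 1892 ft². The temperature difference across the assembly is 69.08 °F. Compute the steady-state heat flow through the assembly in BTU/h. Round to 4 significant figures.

2625 BTU/h

0.5679/0.7667 = 0.74071
7.558 × 6.283 = 47.487
0.6157 × 1.3 = 0.80041
R_total = 0.62 + 0.74071 + 47.487 + 0.80041 + 0.15 = 49.798 ft²·°F·h/BTU
Q = A·ΔT/R = 1892 × 69.08 / 49.798 = 2624.6 BTU/h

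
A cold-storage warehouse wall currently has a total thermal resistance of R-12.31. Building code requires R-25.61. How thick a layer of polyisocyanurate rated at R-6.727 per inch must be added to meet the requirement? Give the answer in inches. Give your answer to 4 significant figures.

ΔR = 25.61 − 12.31 = 13.3 ft²·°F·h/BTU
L = ΔR / (R/in) = 13.3/6.727 = 1.9771 in

1.977 in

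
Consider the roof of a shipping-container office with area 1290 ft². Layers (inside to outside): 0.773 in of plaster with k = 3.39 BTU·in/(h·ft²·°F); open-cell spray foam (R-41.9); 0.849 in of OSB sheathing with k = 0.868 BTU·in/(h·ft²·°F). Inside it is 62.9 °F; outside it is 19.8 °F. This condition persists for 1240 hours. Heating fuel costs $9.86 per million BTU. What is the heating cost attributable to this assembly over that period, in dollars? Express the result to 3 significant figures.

15.8 dollars

0.773/3.39 = 0.228
0.849/0.868 = 0.9781
R_total = 0.228 + 41.9 + 0.9781 = 43.11 ft²·°F·h/BTU
Q = 1290 × (62.9 − 19.8) / 43.11 = 1290 BTU/h
E = 1290 × 1240 = 1599000 BTU
Cost = 1599000/10⁶ × 9.86 = $15.77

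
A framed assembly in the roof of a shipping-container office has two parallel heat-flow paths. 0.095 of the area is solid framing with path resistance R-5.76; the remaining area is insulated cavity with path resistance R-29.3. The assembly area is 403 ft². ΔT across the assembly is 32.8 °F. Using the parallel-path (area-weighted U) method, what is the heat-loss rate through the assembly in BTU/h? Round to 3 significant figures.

626 BTU/h

U_eff = 0.905/29.3 + 0.095/5.76 = 0.03089 + 0.01649 = 0.04738
R_eff = 1/U_eff = 21.11 ft²·°F·h/BTU
Q = 403 × 32.8 / 21.11 = 626.3 BTU/h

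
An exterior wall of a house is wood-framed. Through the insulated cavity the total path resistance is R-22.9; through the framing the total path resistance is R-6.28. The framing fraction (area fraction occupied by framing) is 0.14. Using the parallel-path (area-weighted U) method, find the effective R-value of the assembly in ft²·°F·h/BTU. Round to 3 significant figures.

16.7 ft²·°F·h/BTU

U_eff = 0.86/22.9 + 0.14/6.28 = 0.03755 + 0.02229 = 0.05985
R_eff = 1/U_eff = 16.71 ft²·°F·h/BTU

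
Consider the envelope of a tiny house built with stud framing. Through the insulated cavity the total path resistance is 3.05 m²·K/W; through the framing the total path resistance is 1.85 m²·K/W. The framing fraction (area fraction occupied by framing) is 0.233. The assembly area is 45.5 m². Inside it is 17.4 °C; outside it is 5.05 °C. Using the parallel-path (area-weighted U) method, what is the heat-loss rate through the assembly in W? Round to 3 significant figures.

212 W

U_eff = 0.767/3.05 + 0.233/1.85 = 0.2515 + 0.1259 = 0.3774
R_eff = 1/U_eff = 2.65 m²·K/W
Q = 45.5 × (17.4 − 5.05) / 2.65 = 212.1 W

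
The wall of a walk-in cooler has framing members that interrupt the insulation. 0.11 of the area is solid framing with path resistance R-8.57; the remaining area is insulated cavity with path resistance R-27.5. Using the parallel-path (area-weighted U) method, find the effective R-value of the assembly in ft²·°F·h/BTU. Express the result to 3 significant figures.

U_eff = 0.89/27.5 + 0.11/8.57 = 0.03236 + 0.01284 = 0.0452
R_eff = 1/U_eff = 22.12 ft²·°F·h/BTU

22.1 ft²·°F·h/BTU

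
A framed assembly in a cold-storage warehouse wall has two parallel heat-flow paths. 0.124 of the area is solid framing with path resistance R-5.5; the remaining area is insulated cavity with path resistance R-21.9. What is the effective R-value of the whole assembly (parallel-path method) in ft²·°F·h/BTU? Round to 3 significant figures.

16.0 ft²·°F·h/BTU

U_eff = 0.876/21.9 + 0.124/5.5 = 0.04 + 0.02255 = 0.06255
R_eff = 1/U_eff = 15.99 ft²·°F·h/BTU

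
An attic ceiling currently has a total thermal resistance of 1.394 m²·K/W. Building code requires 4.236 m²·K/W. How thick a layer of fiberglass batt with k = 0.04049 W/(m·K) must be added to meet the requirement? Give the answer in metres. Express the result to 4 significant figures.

ΔR = 4.236 − 1.394 = 2.842 m²·K/W
L = ΔR × k = 2.842 × 0.04049 = 0.11507 m

0.1151 m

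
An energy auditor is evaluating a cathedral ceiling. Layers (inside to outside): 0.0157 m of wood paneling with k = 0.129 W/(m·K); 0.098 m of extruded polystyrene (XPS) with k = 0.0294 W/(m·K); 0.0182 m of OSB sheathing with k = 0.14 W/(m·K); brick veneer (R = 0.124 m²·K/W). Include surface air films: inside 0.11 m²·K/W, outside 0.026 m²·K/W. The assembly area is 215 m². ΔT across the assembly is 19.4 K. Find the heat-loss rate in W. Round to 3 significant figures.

0.0157/0.129 = 0.1217
0.098/0.0294 = 3.333
0.0182/0.14 = 0.13
R_total = 0.11 + 0.1217 + 3.333 + 0.13 + 0.124 + 0.026 = 3.845 m²·K/W
Q = A·ΔT/R = 215 × 19.4 / 3.845 = 1085 W

1080 W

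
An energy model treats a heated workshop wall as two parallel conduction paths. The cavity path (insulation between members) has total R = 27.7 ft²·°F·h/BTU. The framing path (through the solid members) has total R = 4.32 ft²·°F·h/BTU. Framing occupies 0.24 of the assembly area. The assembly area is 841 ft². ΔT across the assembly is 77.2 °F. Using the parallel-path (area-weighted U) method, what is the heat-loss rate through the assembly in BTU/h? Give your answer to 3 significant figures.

5390 BTU/h

U_eff = 0.76/27.7 + 0.24/4.32 = 0.02744 + 0.05556 = 0.08299
R_eff = 1/U_eff = 12.05 ft²·°F·h/BTU
Q = 841 × 77.2 / 12.05 = 5388 BTU/h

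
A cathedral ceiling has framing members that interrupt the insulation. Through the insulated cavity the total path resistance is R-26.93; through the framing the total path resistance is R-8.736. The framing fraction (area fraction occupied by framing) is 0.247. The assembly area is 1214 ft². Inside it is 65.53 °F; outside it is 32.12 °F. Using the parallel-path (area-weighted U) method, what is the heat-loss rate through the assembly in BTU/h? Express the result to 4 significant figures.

2281 BTU/h

U_eff = 0.753/26.93 + 0.247/8.736 = 0.027961 + 0.028274 = 0.056235
R_eff = 1/U_eff = 17.782 ft²·°F·h/BTU
Q = 1214 × (65.53 − 32.12) / 17.782 = 2280.9 BTU/h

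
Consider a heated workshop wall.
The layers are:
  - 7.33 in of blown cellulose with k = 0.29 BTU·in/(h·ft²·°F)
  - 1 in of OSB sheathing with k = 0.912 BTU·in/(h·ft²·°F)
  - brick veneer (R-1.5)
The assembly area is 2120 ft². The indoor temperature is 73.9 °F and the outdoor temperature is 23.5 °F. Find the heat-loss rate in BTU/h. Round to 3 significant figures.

7.33/0.29 = 25.28
1/0.912 = 1.096
R_total = 25.28 + 1.096 + 1.5 = 27.87 ft²·°F·h/BTU
Q = A·ΔT/R = 2120 × (73.9 − 23.5) / 27.87 = 3833 BTU/h

3830 BTU/h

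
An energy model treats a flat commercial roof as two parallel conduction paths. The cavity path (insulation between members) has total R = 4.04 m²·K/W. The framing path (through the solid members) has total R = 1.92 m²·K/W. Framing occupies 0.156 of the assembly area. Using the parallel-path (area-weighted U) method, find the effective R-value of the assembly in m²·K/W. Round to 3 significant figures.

U_eff = 0.844/4.04 + 0.156/1.92 = 0.2089 + 0.08125 = 0.2902
R_eff = 1/U_eff = 3.446 m²·K/W

3.45 m²·K/W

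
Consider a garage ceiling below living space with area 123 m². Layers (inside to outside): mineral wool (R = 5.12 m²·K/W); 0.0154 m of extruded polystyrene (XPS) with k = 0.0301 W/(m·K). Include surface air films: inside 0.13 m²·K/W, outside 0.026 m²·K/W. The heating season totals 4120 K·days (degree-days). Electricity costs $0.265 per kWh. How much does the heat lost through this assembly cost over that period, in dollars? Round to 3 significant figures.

557 dollars

0.0154/0.0301 = 0.5116
R_total = 0.13 + 5.12 + 0.5116 + 0.026 = 5.788 m²·K/W
E = A × HDD × 24 / R / 1000 = 123 × 4120 × 24 / 5.788 / 1000 = 2101 kWh
Cost = 2101 × 0.265 = $556.9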